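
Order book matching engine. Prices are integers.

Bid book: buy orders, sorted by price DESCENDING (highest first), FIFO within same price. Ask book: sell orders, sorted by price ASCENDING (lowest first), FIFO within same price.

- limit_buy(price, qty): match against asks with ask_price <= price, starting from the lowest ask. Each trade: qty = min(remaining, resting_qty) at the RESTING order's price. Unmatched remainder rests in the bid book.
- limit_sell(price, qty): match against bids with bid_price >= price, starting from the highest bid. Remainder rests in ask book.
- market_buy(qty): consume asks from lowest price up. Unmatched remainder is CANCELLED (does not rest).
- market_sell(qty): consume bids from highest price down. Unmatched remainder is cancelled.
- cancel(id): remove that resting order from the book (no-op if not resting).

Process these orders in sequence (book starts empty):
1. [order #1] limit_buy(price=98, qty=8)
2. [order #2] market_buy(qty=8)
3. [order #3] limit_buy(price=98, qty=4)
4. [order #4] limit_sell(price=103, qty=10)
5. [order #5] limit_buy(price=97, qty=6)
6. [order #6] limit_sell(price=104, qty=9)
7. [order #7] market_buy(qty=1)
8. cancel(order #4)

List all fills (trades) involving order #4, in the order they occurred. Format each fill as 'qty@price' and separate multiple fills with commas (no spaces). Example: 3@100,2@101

After op 1 [order #1] limit_buy(price=98, qty=8): fills=none; bids=[#1:8@98] asks=[-]
After op 2 [order #2] market_buy(qty=8): fills=none; bids=[#1:8@98] asks=[-]
After op 3 [order #3] limit_buy(price=98, qty=4): fills=none; bids=[#1:8@98 #3:4@98] asks=[-]
After op 4 [order #4] limit_sell(price=103, qty=10): fills=none; bids=[#1:8@98 #3:4@98] asks=[#4:10@103]
After op 5 [order #5] limit_buy(price=97, qty=6): fills=none; bids=[#1:8@98 #3:4@98 #5:6@97] asks=[#4:10@103]
After op 6 [order #6] limit_sell(price=104, qty=9): fills=none; bids=[#1:8@98 #3:4@98 #5:6@97] asks=[#4:10@103 #6:9@104]
After op 7 [order #7] market_buy(qty=1): fills=#7x#4:1@103; bids=[#1:8@98 #3:4@98 #5:6@97] asks=[#4:9@103 #6:9@104]
After op 8 cancel(order #4): fills=none; bids=[#1:8@98 #3:4@98 #5:6@97] asks=[#6:9@104]

Answer: 1@103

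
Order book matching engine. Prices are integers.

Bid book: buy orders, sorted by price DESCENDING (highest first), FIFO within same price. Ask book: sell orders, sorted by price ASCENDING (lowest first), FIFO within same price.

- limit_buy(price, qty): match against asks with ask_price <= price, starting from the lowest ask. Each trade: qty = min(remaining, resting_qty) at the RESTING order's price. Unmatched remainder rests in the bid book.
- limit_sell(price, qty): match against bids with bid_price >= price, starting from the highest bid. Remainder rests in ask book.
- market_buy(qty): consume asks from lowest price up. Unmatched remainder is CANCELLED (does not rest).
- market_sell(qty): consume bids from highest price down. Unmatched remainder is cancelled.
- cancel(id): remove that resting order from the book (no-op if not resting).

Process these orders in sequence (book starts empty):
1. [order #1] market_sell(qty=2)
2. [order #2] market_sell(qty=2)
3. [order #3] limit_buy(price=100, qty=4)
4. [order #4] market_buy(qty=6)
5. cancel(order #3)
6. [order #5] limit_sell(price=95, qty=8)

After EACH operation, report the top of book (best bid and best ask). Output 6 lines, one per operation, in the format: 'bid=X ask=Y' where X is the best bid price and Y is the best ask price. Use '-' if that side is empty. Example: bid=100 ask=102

After op 1 [order #1] market_sell(qty=2): fills=none; bids=[-] asks=[-]
After op 2 [order #2] market_sell(qty=2): fills=none; bids=[-] asks=[-]
After op 3 [order #3] limit_buy(price=100, qty=4): fills=none; bids=[#3:4@100] asks=[-]
After op 4 [order #4] market_buy(qty=6): fills=none; bids=[#3:4@100] asks=[-]
After op 5 cancel(order #3): fills=none; bids=[-] asks=[-]
After op 6 [order #5] limit_sell(price=95, qty=8): fills=none; bids=[-] asks=[#5:8@95]

Answer: bid=- ask=-
bid=- ask=-
bid=100 ask=-
bid=100 ask=-
bid=- ask=-
bid=- ask=95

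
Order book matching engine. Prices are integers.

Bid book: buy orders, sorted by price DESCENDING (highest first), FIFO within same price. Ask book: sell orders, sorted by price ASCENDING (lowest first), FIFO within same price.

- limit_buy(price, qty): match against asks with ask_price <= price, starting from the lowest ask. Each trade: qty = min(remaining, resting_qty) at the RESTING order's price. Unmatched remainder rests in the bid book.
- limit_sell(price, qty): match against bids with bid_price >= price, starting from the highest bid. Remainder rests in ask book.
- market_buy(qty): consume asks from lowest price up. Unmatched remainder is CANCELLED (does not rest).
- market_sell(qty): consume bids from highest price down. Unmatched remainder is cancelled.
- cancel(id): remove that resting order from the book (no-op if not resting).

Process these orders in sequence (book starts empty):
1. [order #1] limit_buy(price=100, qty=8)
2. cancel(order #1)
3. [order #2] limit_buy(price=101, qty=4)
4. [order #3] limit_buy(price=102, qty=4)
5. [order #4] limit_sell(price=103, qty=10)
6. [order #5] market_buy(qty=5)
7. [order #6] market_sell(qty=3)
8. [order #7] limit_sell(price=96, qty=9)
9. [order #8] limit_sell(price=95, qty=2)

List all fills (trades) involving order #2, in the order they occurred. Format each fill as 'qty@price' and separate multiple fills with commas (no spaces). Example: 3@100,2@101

After op 1 [order #1] limit_buy(price=100, qty=8): fills=none; bids=[#1:8@100] asks=[-]
After op 2 cancel(order #1): fills=none; bids=[-] asks=[-]
After op 3 [order #2] limit_buy(price=101, qty=4): fills=none; bids=[#2:4@101] asks=[-]
After op 4 [order #3] limit_buy(price=102, qty=4): fills=none; bids=[#3:4@102 #2:4@101] asks=[-]
After op 5 [order #4] limit_sell(price=103, qty=10): fills=none; bids=[#3:4@102 #2:4@101] asks=[#4:10@103]
After op 6 [order #5] market_buy(qty=5): fills=#5x#4:5@103; bids=[#3:4@102 #2:4@101] asks=[#4:5@103]
After op 7 [order #6] market_sell(qty=3): fills=#3x#6:3@102; bids=[#3:1@102 #2:4@101] asks=[#4:5@103]
After op 8 [order #7] limit_sell(price=96, qty=9): fills=#3x#7:1@102 #2x#7:4@101; bids=[-] asks=[#7:4@96 #4:5@103]
After op 9 [order #8] limit_sell(price=95, qty=2): fills=none; bids=[-] asks=[#8:2@95 #7:4@96 #4:5@103]

Answer: 4@101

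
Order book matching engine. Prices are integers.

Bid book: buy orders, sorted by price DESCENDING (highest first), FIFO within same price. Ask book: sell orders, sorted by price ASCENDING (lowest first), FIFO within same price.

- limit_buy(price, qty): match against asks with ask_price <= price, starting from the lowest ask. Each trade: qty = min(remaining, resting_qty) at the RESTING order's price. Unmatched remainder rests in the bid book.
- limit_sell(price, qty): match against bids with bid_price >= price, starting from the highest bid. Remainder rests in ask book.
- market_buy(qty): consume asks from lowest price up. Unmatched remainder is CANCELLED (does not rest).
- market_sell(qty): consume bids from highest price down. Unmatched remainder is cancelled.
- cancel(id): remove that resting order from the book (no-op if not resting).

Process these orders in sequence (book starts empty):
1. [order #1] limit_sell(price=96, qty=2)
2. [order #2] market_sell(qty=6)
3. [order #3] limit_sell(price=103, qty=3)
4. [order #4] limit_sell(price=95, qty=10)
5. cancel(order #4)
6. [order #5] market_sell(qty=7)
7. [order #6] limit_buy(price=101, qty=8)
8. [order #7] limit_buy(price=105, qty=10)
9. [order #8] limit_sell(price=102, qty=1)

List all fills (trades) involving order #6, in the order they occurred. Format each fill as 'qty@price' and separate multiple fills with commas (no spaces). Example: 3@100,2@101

After op 1 [order #1] limit_sell(price=96, qty=2): fills=none; bids=[-] asks=[#1:2@96]
After op 2 [order #2] market_sell(qty=6): fills=none; bids=[-] asks=[#1:2@96]
After op 3 [order #3] limit_sell(price=103, qty=3): fills=none; bids=[-] asks=[#1:2@96 #3:3@103]
After op 4 [order #4] limit_sell(price=95, qty=10): fills=none; bids=[-] asks=[#4:10@95 #1:2@96 #3:3@103]
After op 5 cancel(order #4): fills=none; bids=[-] asks=[#1:2@96 #3:3@103]
After op 6 [order #5] market_sell(qty=7): fills=none; bids=[-] asks=[#1:2@96 #3:3@103]
After op 7 [order #6] limit_buy(price=101, qty=8): fills=#6x#1:2@96; bids=[#6:6@101] asks=[#3:3@103]
After op 8 [order #7] limit_buy(price=105, qty=10): fills=#7x#3:3@103; bids=[#7:7@105 #6:6@101] asks=[-]
After op 9 [order #8] limit_sell(price=102, qty=1): fills=#7x#8:1@105; bids=[#7:6@105 #6:6@101] asks=[-]

Answer: 2@96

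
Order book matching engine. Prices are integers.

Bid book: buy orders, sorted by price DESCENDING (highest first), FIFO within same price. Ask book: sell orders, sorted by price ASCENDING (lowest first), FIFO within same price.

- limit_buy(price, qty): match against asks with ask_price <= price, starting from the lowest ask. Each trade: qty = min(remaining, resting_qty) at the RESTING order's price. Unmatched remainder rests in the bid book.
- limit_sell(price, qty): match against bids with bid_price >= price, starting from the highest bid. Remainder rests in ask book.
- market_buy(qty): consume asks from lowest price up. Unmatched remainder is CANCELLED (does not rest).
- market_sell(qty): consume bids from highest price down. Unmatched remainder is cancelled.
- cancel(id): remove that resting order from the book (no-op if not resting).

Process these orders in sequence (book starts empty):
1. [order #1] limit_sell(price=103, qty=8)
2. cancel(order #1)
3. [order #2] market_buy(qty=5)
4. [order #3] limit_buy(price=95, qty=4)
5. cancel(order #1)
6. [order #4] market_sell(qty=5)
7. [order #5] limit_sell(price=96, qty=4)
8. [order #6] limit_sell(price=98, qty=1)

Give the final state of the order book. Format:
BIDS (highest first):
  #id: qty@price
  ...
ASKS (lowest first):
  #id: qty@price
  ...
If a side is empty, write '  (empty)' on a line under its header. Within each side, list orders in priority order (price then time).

Answer: BIDS (highest first):
  (empty)
ASKS (lowest first):
  #5: 4@96
  #6: 1@98

Derivation:
After op 1 [order #1] limit_sell(price=103, qty=8): fills=none; bids=[-] asks=[#1:8@103]
After op 2 cancel(order #1): fills=none; bids=[-] asks=[-]
After op 3 [order #2] market_buy(qty=5): fills=none; bids=[-] asks=[-]
After op 4 [order #3] limit_buy(price=95, qty=4): fills=none; bids=[#3:4@95] asks=[-]
After op 5 cancel(order #1): fills=none; bids=[#3:4@95] asks=[-]
After op 6 [order #4] market_sell(qty=5): fills=#3x#4:4@95; bids=[-] asks=[-]
After op 7 [order #5] limit_sell(price=96, qty=4): fills=none; bids=[-] asks=[#5:4@96]
After op 8 [order #6] limit_sell(price=98, qty=1): fills=none; bids=[-] asks=[#5:4@96 #6:1@98]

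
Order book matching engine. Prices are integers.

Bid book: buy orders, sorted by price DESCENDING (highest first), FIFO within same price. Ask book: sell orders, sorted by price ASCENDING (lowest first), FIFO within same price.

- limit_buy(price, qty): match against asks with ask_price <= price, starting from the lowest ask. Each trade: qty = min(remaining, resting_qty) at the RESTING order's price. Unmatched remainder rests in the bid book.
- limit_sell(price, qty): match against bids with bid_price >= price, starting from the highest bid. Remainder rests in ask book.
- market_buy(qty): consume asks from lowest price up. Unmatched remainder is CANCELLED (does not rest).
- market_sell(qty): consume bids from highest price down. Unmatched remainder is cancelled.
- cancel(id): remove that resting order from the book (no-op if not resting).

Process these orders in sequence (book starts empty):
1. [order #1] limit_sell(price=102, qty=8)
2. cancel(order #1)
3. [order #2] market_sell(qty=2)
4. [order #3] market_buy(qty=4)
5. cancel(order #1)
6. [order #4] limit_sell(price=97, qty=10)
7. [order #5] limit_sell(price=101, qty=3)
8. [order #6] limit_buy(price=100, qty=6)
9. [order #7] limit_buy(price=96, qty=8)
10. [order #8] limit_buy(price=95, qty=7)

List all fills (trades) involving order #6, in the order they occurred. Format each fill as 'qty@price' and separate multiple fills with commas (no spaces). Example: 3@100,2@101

After op 1 [order #1] limit_sell(price=102, qty=8): fills=none; bids=[-] asks=[#1:8@102]
After op 2 cancel(order #1): fills=none; bids=[-] asks=[-]
After op 3 [order #2] market_sell(qty=2): fills=none; bids=[-] asks=[-]
After op 4 [order #3] market_buy(qty=4): fills=none; bids=[-] asks=[-]
After op 5 cancel(order #1): fills=none; bids=[-] asks=[-]
After op 6 [order #4] limit_sell(price=97, qty=10): fills=none; bids=[-] asks=[#4:10@97]
After op 7 [order #5] limit_sell(price=101, qty=3): fills=none; bids=[-] asks=[#4:10@97 #5:3@101]
After op 8 [order #6] limit_buy(price=100, qty=6): fills=#6x#4:6@97; bids=[-] asks=[#4:4@97 #5:3@101]
After op 9 [order #7] limit_buy(price=96, qty=8): fills=none; bids=[#7:8@96] asks=[#4:4@97 #5:3@101]
After op 10 [order #8] limit_buy(price=95, qty=7): fills=none; bids=[#7:8@96 #8:7@95] asks=[#4:4@97 #5:3@101]

Answer: 6@97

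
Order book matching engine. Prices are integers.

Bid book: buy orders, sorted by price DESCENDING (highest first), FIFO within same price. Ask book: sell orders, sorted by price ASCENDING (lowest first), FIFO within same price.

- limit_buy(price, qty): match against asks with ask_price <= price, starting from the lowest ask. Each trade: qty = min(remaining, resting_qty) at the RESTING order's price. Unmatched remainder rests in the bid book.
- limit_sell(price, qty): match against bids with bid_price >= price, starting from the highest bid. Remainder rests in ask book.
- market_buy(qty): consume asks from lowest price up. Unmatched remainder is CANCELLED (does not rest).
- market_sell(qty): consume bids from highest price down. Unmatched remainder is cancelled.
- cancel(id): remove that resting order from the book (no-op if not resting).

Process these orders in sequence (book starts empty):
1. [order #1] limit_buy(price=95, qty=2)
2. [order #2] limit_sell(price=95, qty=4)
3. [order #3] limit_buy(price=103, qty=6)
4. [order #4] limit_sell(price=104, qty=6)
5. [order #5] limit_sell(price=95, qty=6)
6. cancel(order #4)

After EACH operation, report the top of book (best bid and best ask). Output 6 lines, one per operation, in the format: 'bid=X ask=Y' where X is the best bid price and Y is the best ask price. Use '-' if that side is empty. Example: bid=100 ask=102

After op 1 [order #1] limit_buy(price=95, qty=2): fills=none; bids=[#1:2@95] asks=[-]
After op 2 [order #2] limit_sell(price=95, qty=4): fills=#1x#2:2@95; bids=[-] asks=[#2:2@95]
After op 3 [order #3] limit_buy(price=103, qty=6): fills=#3x#2:2@95; bids=[#3:4@103] asks=[-]
After op 4 [order #4] limit_sell(price=104, qty=6): fills=none; bids=[#3:4@103] asks=[#4:6@104]
After op 5 [order #5] limit_sell(price=95, qty=6): fills=#3x#5:4@103; bids=[-] asks=[#5:2@95 #4:6@104]
After op 6 cancel(order #4): fills=none; bids=[-] asks=[#5:2@95]

Answer: bid=95 ask=-
bid=- ask=95
bid=103 ask=-
bid=103 ask=104
bid=- ask=95
bid=- ask=95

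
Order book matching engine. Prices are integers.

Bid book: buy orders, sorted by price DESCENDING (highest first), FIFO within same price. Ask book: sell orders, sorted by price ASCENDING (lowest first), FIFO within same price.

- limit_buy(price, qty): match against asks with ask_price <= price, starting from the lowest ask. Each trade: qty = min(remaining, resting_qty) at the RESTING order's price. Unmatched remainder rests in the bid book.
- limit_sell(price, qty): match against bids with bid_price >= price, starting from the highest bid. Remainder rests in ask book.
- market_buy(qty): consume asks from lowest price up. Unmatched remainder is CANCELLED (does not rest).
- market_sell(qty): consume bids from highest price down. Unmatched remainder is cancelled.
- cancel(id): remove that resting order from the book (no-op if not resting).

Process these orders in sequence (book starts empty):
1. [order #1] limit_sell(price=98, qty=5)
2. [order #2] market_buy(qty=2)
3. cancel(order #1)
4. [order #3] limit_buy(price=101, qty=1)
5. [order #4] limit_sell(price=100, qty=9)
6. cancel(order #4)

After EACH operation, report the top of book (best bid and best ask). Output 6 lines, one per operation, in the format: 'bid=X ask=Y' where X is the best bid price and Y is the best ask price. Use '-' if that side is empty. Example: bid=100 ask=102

Answer: bid=- ask=98
bid=- ask=98
bid=- ask=-
bid=101 ask=-
bid=- ask=100
bid=- ask=-

Derivation:
After op 1 [order #1] limit_sell(price=98, qty=5): fills=none; bids=[-] asks=[#1:5@98]
After op 2 [order #2] market_buy(qty=2): fills=#2x#1:2@98; bids=[-] asks=[#1:3@98]
After op 3 cancel(order #1): fills=none; bids=[-] asks=[-]
After op 4 [order #3] limit_buy(price=101, qty=1): fills=none; bids=[#3:1@101] asks=[-]
After op 5 [order #4] limit_sell(price=100, qty=9): fills=#3x#4:1@101; bids=[-] asks=[#4:8@100]
After op 6 cancel(order #4): fills=none; bids=[-] asks=[-]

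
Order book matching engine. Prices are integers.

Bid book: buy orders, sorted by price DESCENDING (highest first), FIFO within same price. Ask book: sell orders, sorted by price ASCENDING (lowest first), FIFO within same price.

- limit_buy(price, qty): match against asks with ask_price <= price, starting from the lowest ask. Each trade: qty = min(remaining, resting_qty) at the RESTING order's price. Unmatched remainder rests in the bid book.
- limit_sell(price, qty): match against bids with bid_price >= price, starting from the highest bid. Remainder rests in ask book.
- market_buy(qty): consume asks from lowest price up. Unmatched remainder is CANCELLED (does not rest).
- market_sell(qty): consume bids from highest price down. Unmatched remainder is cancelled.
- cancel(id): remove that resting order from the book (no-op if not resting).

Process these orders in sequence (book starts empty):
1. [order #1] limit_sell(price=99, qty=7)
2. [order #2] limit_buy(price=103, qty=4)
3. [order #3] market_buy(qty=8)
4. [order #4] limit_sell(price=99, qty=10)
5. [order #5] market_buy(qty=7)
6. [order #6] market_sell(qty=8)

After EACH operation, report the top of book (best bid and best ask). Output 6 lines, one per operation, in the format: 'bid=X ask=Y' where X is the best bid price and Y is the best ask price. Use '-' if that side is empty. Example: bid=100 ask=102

After op 1 [order #1] limit_sell(price=99, qty=7): fills=none; bids=[-] asks=[#1:7@99]
After op 2 [order #2] limit_buy(price=103, qty=4): fills=#2x#1:4@99; bids=[-] asks=[#1:3@99]
After op 3 [order #3] market_buy(qty=8): fills=#3x#1:3@99; bids=[-] asks=[-]
After op 4 [order #4] limit_sell(price=99, qty=10): fills=none; bids=[-] asks=[#4:10@99]
After op 5 [order #5] market_buy(qty=7): fills=#5x#4:7@99; bids=[-] asks=[#4:3@99]
After op 6 [order #6] market_sell(qty=8): fills=none; bids=[-] asks=[#4:3@99]

Answer: bid=- ask=99
bid=- ask=99
bid=- ask=-
bid=- ask=99
bid=- ask=99
bid=- ask=99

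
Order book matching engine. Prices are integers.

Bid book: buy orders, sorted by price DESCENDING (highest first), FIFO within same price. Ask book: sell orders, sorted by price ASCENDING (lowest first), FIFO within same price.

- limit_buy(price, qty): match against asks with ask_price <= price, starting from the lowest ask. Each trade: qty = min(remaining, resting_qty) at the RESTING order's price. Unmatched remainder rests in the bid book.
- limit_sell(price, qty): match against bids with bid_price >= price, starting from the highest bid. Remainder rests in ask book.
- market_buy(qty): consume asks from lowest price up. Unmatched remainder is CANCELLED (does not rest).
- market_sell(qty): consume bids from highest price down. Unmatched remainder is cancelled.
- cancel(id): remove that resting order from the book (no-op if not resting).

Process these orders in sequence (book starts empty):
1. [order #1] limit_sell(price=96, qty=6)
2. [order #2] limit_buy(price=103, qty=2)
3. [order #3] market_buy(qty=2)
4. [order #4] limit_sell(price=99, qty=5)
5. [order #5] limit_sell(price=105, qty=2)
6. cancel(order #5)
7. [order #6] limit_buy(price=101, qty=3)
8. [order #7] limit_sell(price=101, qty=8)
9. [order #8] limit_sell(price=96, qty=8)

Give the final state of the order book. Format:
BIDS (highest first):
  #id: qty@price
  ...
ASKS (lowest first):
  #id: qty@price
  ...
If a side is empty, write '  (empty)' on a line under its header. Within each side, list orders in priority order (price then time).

Answer: BIDS (highest first):
  (empty)
ASKS (lowest first):
  #8: 8@96
  #4: 4@99
  #7: 8@101

Derivation:
After op 1 [order #1] limit_sell(price=96, qty=6): fills=none; bids=[-] asks=[#1:6@96]
After op 2 [order #2] limit_buy(price=103, qty=2): fills=#2x#1:2@96; bids=[-] asks=[#1:4@96]
After op 3 [order #3] market_buy(qty=2): fills=#3x#1:2@96; bids=[-] asks=[#1:2@96]
After op 4 [order #4] limit_sell(price=99, qty=5): fills=none; bids=[-] asks=[#1:2@96 #4:5@99]
After op 5 [order #5] limit_sell(price=105, qty=2): fills=none; bids=[-] asks=[#1:2@96 #4:5@99 #5:2@105]
After op 6 cancel(order #5): fills=none; bids=[-] asks=[#1:2@96 #4:5@99]
After op 7 [order #6] limit_buy(price=101, qty=3): fills=#6x#1:2@96 #6x#4:1@99; bids=[-] asks=[#4:4@99]
After op 8 [order #7] limit_sell(price=101, qty=8): fills=none; bids=[-] asks=[#4:4@99 #7:8@101]
After op 9 [order #8] limit_sell(price=96, qty=8): fills=none; bids=[-] asks=[#8:8@96 #4:4@99 #7:8@101]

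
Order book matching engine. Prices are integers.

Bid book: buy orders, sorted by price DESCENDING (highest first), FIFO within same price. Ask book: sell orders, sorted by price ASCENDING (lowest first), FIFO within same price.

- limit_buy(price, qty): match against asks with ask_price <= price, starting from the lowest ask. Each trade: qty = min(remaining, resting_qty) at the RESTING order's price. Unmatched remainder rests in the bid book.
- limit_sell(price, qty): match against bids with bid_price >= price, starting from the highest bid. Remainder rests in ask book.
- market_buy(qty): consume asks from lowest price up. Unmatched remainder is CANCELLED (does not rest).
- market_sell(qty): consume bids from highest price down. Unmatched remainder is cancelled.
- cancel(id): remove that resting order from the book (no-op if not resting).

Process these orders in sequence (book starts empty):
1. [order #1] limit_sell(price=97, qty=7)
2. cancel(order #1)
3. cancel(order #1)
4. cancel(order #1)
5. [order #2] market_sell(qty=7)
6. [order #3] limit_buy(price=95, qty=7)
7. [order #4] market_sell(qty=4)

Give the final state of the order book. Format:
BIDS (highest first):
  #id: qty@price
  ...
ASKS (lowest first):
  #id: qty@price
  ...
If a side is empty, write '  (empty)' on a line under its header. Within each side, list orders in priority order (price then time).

Answer: BIDS (highest first):
  #3: 3@95
ASKS (lowest first):
  (empty)

Derivation:
After op 1 [order #1] limit_sell(price=97, qty=7): fills=none; bids=[-] asks=[#1:7@97]
After op 2 cancel(order #1): fills=none; bids=[-] asks=[-]
After op 3 cancel(order #1): fills=none; bids=[-] asks=[-]
After op 4 cancel(order #1): fills=none; bids=[-] asks=[-]
After op 5 [order #2] market_sell(qty=7): fills=none; bids=[-] asks=[-]
After op 6 [order #3] limit_buy(price=95, qty=7): fills=none; bids=[#3:7@95] asks=[-]
After op 7 [order #4] market_sell(qty=4): fills=#3x#4:4@95; bids=[#3:3@95] asks=[-]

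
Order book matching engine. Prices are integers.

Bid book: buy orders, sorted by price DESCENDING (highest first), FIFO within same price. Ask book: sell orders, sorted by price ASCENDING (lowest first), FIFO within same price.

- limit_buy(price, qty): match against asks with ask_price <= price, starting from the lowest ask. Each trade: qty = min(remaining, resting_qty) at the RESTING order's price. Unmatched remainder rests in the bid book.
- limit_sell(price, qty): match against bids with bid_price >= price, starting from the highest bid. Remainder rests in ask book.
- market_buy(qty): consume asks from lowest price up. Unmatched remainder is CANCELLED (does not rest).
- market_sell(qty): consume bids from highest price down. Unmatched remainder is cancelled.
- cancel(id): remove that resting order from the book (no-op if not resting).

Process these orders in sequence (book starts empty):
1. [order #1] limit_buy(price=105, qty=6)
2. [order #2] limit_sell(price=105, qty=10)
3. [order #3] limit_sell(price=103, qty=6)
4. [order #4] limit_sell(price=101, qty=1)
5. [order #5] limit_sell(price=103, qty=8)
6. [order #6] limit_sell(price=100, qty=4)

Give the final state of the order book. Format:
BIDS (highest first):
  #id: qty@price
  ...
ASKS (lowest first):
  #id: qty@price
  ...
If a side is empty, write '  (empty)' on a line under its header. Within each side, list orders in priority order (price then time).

Answer: BIDS (highest first):
  (empty)
ASKS (lowest first):
  #6: 4@100
  #4: 1@101
  #3: 6@103
  #5: 8@103
  #2: 4@105

Derivation:
After op 1 [order #1] limit_buy(price=105, qty=6): fills=none; bids=[#1:6@105] asks=[-]
After op 2 [order #2] limit_sell(price=105, qty=10): fills=#1x#2:6@105; bids=[-] asks=[#2:4@105]
After op 3 [order #3] limit_sell(price=103, qty=6): fills=none; bids=[-] asks=[#3:6@103 #2:4@105]
After op 4 [order #4] limit_sell(price=101, qty=1): fills=none; bids=[-] asks=[#4:1@101 #3:6@103 #2:4@105]
After op 5 [order #5] limit_sell(price=103, qty=8): fills=none; bids=[-] asks=[#4:1@101 #3:6@103 #5:8@103 #2:4@105]
After op 6 [order #6] limit_sell(price=100, qty=4): fills=none; bids=[-] asks=[#6:4@100 #4:1@101 #3:6@103 #5:8@103 #2:4@105]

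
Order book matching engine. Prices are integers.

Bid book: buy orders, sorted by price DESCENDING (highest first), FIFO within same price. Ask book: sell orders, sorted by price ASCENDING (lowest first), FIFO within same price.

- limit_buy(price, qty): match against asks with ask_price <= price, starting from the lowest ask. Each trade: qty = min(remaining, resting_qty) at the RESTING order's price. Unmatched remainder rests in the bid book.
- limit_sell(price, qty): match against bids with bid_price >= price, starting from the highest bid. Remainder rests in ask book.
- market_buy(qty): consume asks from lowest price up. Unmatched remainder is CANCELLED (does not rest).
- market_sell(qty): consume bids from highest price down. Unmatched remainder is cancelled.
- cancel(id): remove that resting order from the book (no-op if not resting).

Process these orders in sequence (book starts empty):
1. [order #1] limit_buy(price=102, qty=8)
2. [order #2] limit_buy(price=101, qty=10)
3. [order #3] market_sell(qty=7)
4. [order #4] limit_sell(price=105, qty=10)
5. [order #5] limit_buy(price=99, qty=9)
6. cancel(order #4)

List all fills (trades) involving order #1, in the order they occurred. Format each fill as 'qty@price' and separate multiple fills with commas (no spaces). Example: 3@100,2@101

Answer: 7@102

Derivation:
After op 1 [order #1] limit_buy(price=102, qty=8): fills=none; bids=[#1:8@102] asks=[-]
After op 2 [order #2] limit_buy(price=101, qty=10): fills=none; bids=[#1:8@102 #2:10@101] asks=[-]
After op 3 [order #3] market_sell(qty=7): fills=#1x#3:7@102; bids=[#1:1@102 #2:10@101] asks=[-]
After op 4 [order #4] limit_sell(price=105, qty=10): fills=none; bids=[#1:1@102 #2:10@101] asks=[#4:10@105]
After op 5 [order #5] limit_buy(price=99, qty=9): fills=none; bids=[#1:1@102 #2:10@101 #5:9@99] asks=[#4:10@105]
After op 6 cancel(order #4): fills=none; bids=[#1:1@102 #2:10@101 #5:9@99] asks=[-]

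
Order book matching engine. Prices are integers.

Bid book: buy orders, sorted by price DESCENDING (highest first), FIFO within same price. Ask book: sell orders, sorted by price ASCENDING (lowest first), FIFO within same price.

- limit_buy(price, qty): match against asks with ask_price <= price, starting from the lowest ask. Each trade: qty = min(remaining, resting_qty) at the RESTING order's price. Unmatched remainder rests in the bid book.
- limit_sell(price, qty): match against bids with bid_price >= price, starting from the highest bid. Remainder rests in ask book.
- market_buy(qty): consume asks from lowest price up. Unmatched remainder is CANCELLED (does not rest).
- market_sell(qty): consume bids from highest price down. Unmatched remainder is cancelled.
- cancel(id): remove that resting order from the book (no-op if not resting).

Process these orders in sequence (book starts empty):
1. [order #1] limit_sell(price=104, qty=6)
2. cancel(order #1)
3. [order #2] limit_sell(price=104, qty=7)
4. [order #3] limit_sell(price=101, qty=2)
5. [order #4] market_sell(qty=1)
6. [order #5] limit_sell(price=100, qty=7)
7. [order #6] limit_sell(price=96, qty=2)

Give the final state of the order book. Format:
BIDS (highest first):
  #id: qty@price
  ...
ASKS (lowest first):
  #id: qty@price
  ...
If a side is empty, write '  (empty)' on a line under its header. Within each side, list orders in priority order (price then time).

After op 1 [order #1] limit_sell(price=104, qty=6): fills=none; bids=[-] asks=[#1:6@104]
After op 2 cancel(order #1): fills=none; bids=[-] asks=[-]
After op 3 [order #2] limit_sell(price=104, qty=7): fills=none; bids=[-] asks=[#2:7@104]
After op 4 [order #3] limit_sell(price=101, qty=2): fills=none; bids=[-] asks=[#3:2@101 #2:7@104]
After op 5 [order #4] market_sell(qty=1): fills=none; bids=[-] asks=[#3:2@101 #2:7@104]
After op 6 [order #5] limit_sell(price=100, qty=7): fills=none; bids=[-] asks=[#5:7@100 #3:2@101 #2:7@104]
After op 7 [order #6] limit_sell(price=96, qty=2): fills=none; bids=[-] asks=[#6:2@96 #5:7@100 #3:2@101 #2:7@104]

Answer: BIDS (highest first):
  (empty)
ASKS (lowest first):
  #6: 2@96
  #5: 7@100
  #3: 2@101
  #2: 7@104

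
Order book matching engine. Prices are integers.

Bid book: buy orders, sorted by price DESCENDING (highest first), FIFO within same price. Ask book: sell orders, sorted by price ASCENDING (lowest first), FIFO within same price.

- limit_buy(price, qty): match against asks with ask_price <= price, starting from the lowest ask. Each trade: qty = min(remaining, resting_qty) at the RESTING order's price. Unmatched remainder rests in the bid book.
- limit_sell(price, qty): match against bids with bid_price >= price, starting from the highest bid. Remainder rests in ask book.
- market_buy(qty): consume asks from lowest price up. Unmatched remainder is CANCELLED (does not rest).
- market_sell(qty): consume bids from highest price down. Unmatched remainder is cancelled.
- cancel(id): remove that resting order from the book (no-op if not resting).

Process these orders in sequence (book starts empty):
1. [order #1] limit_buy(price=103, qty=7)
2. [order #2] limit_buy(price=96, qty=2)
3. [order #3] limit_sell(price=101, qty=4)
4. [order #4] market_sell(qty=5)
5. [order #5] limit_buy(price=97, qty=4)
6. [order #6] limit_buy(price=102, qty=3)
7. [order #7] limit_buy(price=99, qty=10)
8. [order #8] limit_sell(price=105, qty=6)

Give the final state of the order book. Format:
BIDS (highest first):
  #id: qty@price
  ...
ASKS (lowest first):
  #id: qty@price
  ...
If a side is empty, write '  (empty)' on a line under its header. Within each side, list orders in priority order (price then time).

Answer: BIDS (highest first):
  #6: 3@102
  #7: 10@99
  #5: 4@97
ASKS (lowest first):
  #8: 6@105

Derivation:
After op 1 [order #1] limit_buy(price=103, qty=7): fills=none; bids=[#1:7@103] asks=[-]
After op 2 [order #2] limit_buy(price=96, qty=2): fills=none; bids=[#1:7@103 #2:2@96] asks=[-]
After op 3 [order #3] limit_sell(price=101, qty=4): fills=#1x#3:4@103; bids=[#1:3@103 #2:2@96] asks=[-]
After op 4 [order #4] market_sell(qty=5): fills=#1x#4:3@103 #2x#4:2@96; bids=[-] asks=[-]
After op 5 [order #5] limit_buy(price=97, qty=4): fills=none; bids=[#5:4@97] asks=[-]
After op 6 [order #6] limit_buy(price=102, qty=3): fills=none; bids=[#6:3@102 #5:4@97] asks=[-]
After op 7 [order #7] limit_buy(price=99, qty=10): fills=none; bids=[#6:3@102 #7:10@99 #5:4@97] asks=[-]
After op 8 [order #8] limit_sell(price=105, qty=6): fills=none; bids=[#6:3@102 #7:10@99 #5:4@97] asks=[#8:6@105]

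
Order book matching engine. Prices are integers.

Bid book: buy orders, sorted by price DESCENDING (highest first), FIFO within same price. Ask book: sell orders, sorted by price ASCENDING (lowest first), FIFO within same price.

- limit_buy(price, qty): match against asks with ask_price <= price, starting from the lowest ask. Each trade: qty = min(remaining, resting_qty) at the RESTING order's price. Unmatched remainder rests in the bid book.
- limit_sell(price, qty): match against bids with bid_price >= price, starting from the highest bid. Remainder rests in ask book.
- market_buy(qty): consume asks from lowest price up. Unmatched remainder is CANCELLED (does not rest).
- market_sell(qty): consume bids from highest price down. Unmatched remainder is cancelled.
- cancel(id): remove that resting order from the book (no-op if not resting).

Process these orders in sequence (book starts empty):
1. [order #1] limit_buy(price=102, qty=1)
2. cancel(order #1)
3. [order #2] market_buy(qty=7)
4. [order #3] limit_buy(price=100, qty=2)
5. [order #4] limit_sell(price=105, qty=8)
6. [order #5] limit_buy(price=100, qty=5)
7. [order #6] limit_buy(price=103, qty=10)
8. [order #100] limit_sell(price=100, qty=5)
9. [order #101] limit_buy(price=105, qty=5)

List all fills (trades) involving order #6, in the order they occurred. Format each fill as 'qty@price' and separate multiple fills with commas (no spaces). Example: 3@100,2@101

Answer: 5@103

Derivation:
After op 1 [order #1] limit_buy(price=102, qty=1): fills=none; bids=[#1:1@102] asks=[-]
After op 2 cancel(order #1): fills=none; bids=[-] asks=[-]
After op 3 [order #2] market_buy(qty=7): fills=none; bids=[-] asks=[-]
After op 4 [order #3] limit_buy(price=100, qty=2): fills=none; bids=[#3:2@100] asks=[-]
After op 5 [order #4] limit_sell(price=105, qty=8): fills=none; bids=[#3:2@100] asks=[#4:8@105]
After op 6 [order #5] limit_buy(price=100, qty=5): fills=none; bids=[#3:2@100 #5:5@100] asks=[#4:8@105]
After op 7 [order #6] limit_buy(price=103, qty=10): fills=none; bids=[#6:10@103 #3:2@100 #5:5@100] asks=[#4:8@105]
After op 8 [order #100] limit_sell(price=100, qty=5): fills=#6x#100:5@103; bids=[#6:5@103 #3:2@100 #5:5@100] asks=[#4:8@105]
After op 9 [order #101] limit_buy(price=105, qty=5): fills=#101x#4:5@105; bids=[#6:5@103 #3:2@100 #5:5@100] asks=[#4:3@105]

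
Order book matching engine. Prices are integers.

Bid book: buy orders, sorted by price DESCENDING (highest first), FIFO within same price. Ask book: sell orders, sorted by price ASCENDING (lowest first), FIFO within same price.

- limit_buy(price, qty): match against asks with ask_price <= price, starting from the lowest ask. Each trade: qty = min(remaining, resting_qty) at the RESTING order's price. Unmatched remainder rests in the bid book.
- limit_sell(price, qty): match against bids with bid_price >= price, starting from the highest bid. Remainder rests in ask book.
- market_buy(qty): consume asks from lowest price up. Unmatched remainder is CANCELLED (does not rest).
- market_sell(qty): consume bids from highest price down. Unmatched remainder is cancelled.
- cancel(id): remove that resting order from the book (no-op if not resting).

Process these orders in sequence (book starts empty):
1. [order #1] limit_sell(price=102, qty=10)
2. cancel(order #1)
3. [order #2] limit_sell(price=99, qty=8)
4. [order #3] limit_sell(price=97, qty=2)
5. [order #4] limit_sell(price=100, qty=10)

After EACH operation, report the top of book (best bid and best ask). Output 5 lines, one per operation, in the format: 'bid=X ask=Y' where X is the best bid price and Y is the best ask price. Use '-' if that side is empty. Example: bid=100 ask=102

Answer: bid=- ask=102
bid=- ask=-
bid=- ask=99
bid=- ask=97
bid=- ask=97

Derivation:
After op 1 [order #1] limit_sell(price=102, qty=10): fills=none; bids=[-] asks=[#1:10@102]
After op 2 cancel(order #1): fills=none; bids=[-] asks=[-]
After op 3 [order #2] limit_sell(price=99, qty=8): fills=none; bids=[-] asks=[#2:8@99]
After op 4 [order #3] limit_sell(price=97, qty=2): fills=none; bids=[-] asks=[#3:2@97 #2:8@99]
After op 5 [order #4] limit_sell(price=100, qty=10): fills=none; bids=[-] asks=[#3:2@97 #2:8@99 #4:10@100]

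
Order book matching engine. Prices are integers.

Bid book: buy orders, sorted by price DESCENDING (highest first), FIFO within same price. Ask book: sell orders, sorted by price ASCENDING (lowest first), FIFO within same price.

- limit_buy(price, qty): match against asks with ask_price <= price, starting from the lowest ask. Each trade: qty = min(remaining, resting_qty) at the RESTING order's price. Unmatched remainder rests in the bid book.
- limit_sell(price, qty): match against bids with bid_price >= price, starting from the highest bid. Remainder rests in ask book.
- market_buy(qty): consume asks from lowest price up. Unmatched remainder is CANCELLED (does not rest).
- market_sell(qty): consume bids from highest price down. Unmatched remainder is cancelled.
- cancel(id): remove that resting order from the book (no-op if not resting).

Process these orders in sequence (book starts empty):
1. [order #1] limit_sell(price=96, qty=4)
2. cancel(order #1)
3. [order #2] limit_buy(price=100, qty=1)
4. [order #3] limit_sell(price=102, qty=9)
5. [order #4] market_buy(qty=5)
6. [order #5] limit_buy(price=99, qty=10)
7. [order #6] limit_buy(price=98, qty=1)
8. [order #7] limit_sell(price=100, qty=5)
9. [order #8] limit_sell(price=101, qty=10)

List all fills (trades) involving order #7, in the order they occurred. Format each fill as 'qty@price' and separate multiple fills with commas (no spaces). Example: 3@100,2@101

After op 1 [order #1] limit_sell(price=96, qty=4): fills=none; bids=[-] asks=[#1:4@96]
After op 2 cancel(order #1): fills=none; bids=[-] asks=[-]
After op 3 [order #2] limit_buy(price=100, qty=1): fills=none; bids=[#2:1@100] asks=[-]
After op 4 [order #3] limit_sell(price=102, qty=9): fills=none; bids=[#2:1@100] asks=[#3:9@102]
After op 5 [order #4] market_buy(qty=5): fills=#4x#3:5@102; bids=[#2:1@100] asks=[#3:4@102]
After op 6 [order #5] limit_buy(price=99, qty=10): fills=none; bids=[#2:1@100 #5:10@99] asks=[#3:4@102]
After op 7 [order #6] limit_buy(price=98, qty=1): fills=none; bids=[#2:1@100 #5:10@99 #6:1@98] asks=[#3:4@102]
After op 8 [order #7] limit_sell(price=100, qty=5): fills=#2x#7:1@100; bids=[#5:10@99 #6:1@98] asks=[#7:4@100 #3:4@102]
After op 9 [order #8] limit_sell(price=101, qty=10): fills=none; bids=[#5:10@99 #6:1@98] asks=[#7:4@100 #8:10@101 #3:4@102]

Answer: 1@100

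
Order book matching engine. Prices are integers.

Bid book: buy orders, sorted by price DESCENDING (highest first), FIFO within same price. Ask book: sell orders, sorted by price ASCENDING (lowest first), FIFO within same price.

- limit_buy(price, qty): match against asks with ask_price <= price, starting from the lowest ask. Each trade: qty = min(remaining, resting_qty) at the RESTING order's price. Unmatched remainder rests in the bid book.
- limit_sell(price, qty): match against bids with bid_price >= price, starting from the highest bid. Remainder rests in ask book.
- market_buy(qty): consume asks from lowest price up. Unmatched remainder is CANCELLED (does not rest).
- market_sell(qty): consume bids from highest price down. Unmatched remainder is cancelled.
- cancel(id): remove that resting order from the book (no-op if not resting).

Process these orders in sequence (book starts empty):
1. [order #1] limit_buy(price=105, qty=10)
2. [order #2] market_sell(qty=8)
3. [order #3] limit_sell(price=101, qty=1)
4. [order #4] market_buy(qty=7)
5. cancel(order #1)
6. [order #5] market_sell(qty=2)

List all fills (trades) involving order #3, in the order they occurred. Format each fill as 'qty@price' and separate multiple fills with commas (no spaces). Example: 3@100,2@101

After op 1 [order #1] limit_buy(price=105, qty=10): fills=none; bids=[#1:10@105] asks=[-]
After op 2 [order #2] market_sell(qty=8): fills=#1x#2:8@105; bids=[#1:2@105] asks=[-]
After op 3 [order #3] limit_sell(price=101, qty=1): fills=#1x#3:1@105; bids=[#1:1@105] asks=[-]
After op 4 [order #4] market_buy(qty=7): fills=none; bids=[#1:1@105] asks=[-]
After op 5 cancel(order #1): fills=none; bids=[-] asks=[-]
After op 6 [order #5] market_sell(qty=2): fills=none; bids=[-] asks=[-]

Answer: 1@105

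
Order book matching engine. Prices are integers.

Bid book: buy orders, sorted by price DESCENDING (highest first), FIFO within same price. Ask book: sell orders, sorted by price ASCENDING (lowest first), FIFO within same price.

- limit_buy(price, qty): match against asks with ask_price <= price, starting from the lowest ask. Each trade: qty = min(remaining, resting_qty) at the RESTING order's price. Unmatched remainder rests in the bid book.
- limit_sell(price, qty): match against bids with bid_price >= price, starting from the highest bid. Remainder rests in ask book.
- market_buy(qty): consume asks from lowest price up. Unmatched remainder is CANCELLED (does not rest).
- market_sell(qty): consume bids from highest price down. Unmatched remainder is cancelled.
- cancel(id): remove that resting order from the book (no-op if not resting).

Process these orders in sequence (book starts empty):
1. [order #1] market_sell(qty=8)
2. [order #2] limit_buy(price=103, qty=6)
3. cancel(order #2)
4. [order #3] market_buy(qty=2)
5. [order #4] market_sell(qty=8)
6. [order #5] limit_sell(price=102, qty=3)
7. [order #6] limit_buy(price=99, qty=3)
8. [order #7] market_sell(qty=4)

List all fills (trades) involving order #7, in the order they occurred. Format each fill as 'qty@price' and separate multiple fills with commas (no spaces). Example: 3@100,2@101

Answer: 3@99

Derivation:
After op 1 [order #1] market_sell(qty=8): fills=none; bids=[-] asks=[-]
After op 2 [order #2] limit_buy(price=103, qty=6): fills=none; bids=[#2:6@103] asks=[-]
After op 3 cancel(order #2): fills=none; bids=[-] asks=[-]
After op 4 [order #3] market_buy(qty=2): fills=none; bids=[-] asks=[-]
After op 5 [order #4] market_sell(qty=8): fills=none; bids=[-] asks=[-]
After op 6 [order #5] limit_sell(price=102, qty=3): fills=none; bids=[-] asks=[#5:3@102]
After op 7 [order #6] limit_buy(price=99, qty=3): fills=none; bids=[#6:3@99] asks=[#5:3@102]
After op 8 [order #7] market_sell(qty=4): fills=#6x#7:3@99; bids=[-] asks=[#5:3@102]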